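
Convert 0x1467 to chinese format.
Convert 0x1467 (hexadecimal) → 1×4096 + 4×256 + 6×16 + 7 = 5223 (decimal)
Convert 5223 (decimal) → 5223 = 5×1000 + 2×100 + 2×10 + 3 → 五千二百二十三 (Chinese numeral)
五千二百二十三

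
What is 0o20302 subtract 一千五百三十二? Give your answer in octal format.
Convert 0o20302 (octal) → 2×4096 + 3×64 + 2 = 8386 (decimal)
Convert 一千五百三十二 (Chinese numeral) → 1×1000 + 5×100 + 3×10 + 2 = 1532 (decimal)
Compute 8386 - 1532 = 6854
Convert 6854 (decimal) → 6854 = 1×4096 + 5×512 + 3×64 + 6 → 0o15306 (octal)
0o15306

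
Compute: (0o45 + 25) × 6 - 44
Convert 0o45 (octal) → 4×8 + 5 = 37 (decimal)
Expression in decimal: (37 + 25) × 6 - 44
Parentheses first: 37 + 25 = 62
Multiply: 62 × 6 = 372
Subtract: 372 - 44 = 328
328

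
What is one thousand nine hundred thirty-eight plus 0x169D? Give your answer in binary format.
Convert one thousand nine hundred thirty-eight (English words) → 1×1000 + 9×100 + 38 = 1938 (decimal)
Convert 0x169D (hexadecimal) → 1×4096 + 6×256 + 9×16 + 13 = 5789 (decimal)
Compute 1938 + 5789 = 7727
Convert 7727 (decimal) → 7727 = 4096 + 2048 + 1024 + 512 + 32 + 8 + 4 + 2 + 1 → 0b1111000101111 (binary)
0b1111000101111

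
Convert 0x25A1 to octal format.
Convert 0x25A1 (hexadecimal) → 2×4096 + 5×256 + 10×16 + 1 = 9633 (decimal)
Convert 9633 (decimal) → 9633 = 2×4096 + 2×512 + 6×64 + 4×8 + 1 → 0o22641 (octal)
0o22641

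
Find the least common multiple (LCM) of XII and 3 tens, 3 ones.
Convert XII (Roman numeral) → 10 + 1 + 1 = 12 (decimal)
Convert 3 tens, 3 ones (place-value notation) → 3×10 + 3 = 33 (decimal)
Compute lcm(12, 33) = 132
132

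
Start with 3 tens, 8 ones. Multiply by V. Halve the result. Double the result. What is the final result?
Convert 3 tens, 8 ones (place-value notation) → 3×10 + 8 = 38 (decimal)
Start: 38
Convert V (Roman numeral) → 5 (decimal)
38 × 5 = 190
190 ÷ 2 = 95
95 × 2 = 190
190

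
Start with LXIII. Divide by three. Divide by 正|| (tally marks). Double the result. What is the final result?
Convert LXIII (Roman numeral) → 50 + 10 + 1 + 1 + 1 = 63 (decimal)
Start: 63
Convert three (English words) → 3 (decimal)
63 ÷ 3 = 21
Convert 正|| (tally marks) → 5 + 2 = 7 (decimal)
21 ÷ 7 = 3
3 × 2 = 6
6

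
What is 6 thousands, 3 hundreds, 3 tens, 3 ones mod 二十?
Convert 6 thousands, 3 hundreds, 3 tens, 3 ones (place-value notation) → 6×1000 + 3×100 + 3×10 + 3 = 6333 (decimal)
Convert 二十 (Chinese numeral) → 2×10 = 20 (decimal)
Compute 6333 mod 20 = 13
13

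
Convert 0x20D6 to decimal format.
Convert 0x20D6 (hexadecimal) → 2×4096 + 13×16 + 6 = 8406 (decimal)
8406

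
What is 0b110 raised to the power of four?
Convert 0b110 (binary) → 4 + 2 = 6 (decimal)
Convert four (English words) → 4 (decimal)
Compute 6 ^ 4 = 1296
1296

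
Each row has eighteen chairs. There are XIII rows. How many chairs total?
Convert eighteen (English words) → 18 (decimal)
Convert XIII (Roman numeral) → 10 + 1 + 1 + 1 = 13 (decimal)
Compute 18 × 13 = 234
234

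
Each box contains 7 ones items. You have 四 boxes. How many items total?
Convert 7 ones (place-value notation) → 7 (decimal)
Convert 四 (Chinese numeral) → 4 (decimal)
Compute 7 × 4 = 28
28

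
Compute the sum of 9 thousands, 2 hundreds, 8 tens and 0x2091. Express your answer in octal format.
Convert 9 thousands, 2 hundreds, 8 tens (place-value notation) → 9×1000 + 2×100 + 8×10 = 9280 (decimal)
Convert 0x2091 (hexadecimal) → 2×4096 + 9×16 + 1 = 8337 (decimal)
Compute 9280 + 8337 = 17617
Convert 17617 (decimal) → 17617 = 4×4096 + 2×512 + 3×64 + 2×8 + 1 → 0o42321 (octal)
0o42321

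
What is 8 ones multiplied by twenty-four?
Convert 8 ones (place-value notation) → 8 (decimal)
Convert twenty-four (English words) → 24 (decimal)
Compute 8 × 24 = 192
192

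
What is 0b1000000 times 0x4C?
Convert 0b1000000 (binary) → 64 (decimal)
Convert 0x4C (hexadecimal) → 4×16 + 12 = 76 (decimal)
Compute 64 × 76 = 4864
4864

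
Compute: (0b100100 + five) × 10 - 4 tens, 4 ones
Convert 0b100100 (binary) → 32 + 4 = 36 (decimal)
Convert five (English words) → 5 (decimal)
Convert 4 tens, 4 ones (place-value notation) → 4×10 + 4 = 44 (decimal)
Expression in decimal: (36 + 5) × 10 - 44
Parentheses first: 36 + 5 = 41
Multiply: 41 × 10 = 410
Subtract: 410 - 44 = 366
366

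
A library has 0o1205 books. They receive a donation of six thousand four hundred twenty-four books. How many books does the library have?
Convert 0o1205 (octal) → 1×512 + 2×64 + 5 = 645 (decimal)
Convert six thousand four hundred twenty-four (English words) → 6×1000 + 4×100 + 24 = 6424 (decimal)
Compute 645 + 6424 = 7069
7069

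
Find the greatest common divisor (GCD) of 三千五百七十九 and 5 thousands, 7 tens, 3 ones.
Convert 三千五百七十九 (Chinese numeral) → 3×1000 + 5×100 + 7×10 + 9 = 3579 (decimal)
Convert 5 thousands, 7 tens, 3 ones (place-value notation) → 5×1000 + 7×10 + 3 = 5073 (decimal)
Compute gcd(3579, 5073) = 3
3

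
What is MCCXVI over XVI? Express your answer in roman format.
Convert MCCXVI (Roman numeral) → 1000 + 100 + 100 + 10 + 5 + 1 = 1216 (decimal)
Convert XVI (Roman numeral) → 10 + 5 + 1 = 16 (decimal)
Compute 1216 ÷ 16 = 76
Convert 76 (decimal) → 76 = 50 + 10 + 10 + 5 + 1 → LXXVI (Roman numeral)
LXXVI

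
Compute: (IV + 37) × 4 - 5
Convert IV (Roman numeral) → 4 (decimal)
Expression in decimal: (4 + 37) × 4 - 5
Parentheses first: 4 + 37 = 41
Multiply: 41 × 4 = 164
Subtract: 164 - 5 = 159
159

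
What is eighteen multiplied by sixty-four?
Convert eighteen (English words) → 18 (decimal)
Convert sixty-four (English words) → 64 (decimal)
Compute 18 × 64 = 1152
1152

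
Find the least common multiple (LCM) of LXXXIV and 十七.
Convert LXXXIV (Roman numeral) → 50 + 10 + 10 + 10 + 4 = 84 (decimal)
Convert 十七 (Chinese numeral) → 1×10 + 7 = 17 (decimal)
Compute lcm(84, 17) = 1428
1428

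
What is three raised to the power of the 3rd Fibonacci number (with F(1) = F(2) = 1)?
Convert three (English words) → 3 (decimal)
Convert the 3rd Fibonacci number (with F(1) = F(2) = 1) (Fibonacci index) → 1, 1, 2 → 2 (decimal)
Compute 3 ^ 2 = 9
9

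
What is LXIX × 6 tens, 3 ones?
Convert LXIX (Roman numeral) → 50 + 10 + 9 = 69 (decimal)
Convert 6 tens, 3 ones (place-value notation) → 6×10 + 3 = 63 (decimal)
Compute 69 × 63 = 4347
4347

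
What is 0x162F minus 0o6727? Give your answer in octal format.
Convert 0x162F (hexadecimal) → 1×4096 + 6×256 + 2×16 + 15 = 5679 (decimal)
Convert 0o6727 (octal) → 6×512 + 7×64 + 2×8 + 7 = 3543 (decimal)
Compute 5679 - 3543 = 2136
Convert 2136 (decimal) → 2136 = 4×512 + 1×64 + 3×8 → 0o4130 (octal)
0o4130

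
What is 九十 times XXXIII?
Convert 九十 (Chinese numeral) → 9×10 = 90 (decimal)
Convert XXXIII (Roman numeral) → 10 + 10 + 10 + 1 + 1 + 1 = 33 (decimal)
Compute 90 × 33 = 2970
2970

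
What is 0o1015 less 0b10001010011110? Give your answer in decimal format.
Convert 0o1015 (octal) → 1×512 + 1×8 + 5 = 525 (decimal)
Convert 0b10001010011110 (binary) → 8192 + 512 + 128 + 16 + 8 + 4 + 2 = 8862 (decimal)
Compute 525 - 8862 = -8337
-8337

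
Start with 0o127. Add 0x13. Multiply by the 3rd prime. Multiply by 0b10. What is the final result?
Convert 0o127 (octal) → 1×64 + 2×8 + 7 = 87 (decimal)
Start: 87
Convert 0x13 (hexadecimal) → 1×16 + 3 = 19 (decimal)
87 + 19 = 106
Convert the 3rd prime (prime index) → 5 (decimal)
106 × 5 = 530
Convert 0b10 (binary) → 2 (decimal)
530 × 2 = 1060
1060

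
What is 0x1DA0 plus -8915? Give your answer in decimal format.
Convert 0x1DA0 (hexadecimal) → 1×4096 + 13×256 + 10×16 = 7584 (decimal)
Compute 7584 + -8915 = -1331
-1331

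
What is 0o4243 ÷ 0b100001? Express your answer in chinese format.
Convert 0o4243 (octal) → 4×512 + 2×64 + 4×8 + 3 = 2211 (decimal)
Convert 0b100001 (binary) → 32 + 1 = 33 (decimal)
Compute 2211 ÷ 33 = 67
Convert 67 (decimal) → 67 = 6×10 + 7 → 六十七 (Chinese numeral)
六十七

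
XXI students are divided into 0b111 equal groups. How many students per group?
Convert XXI (Roman numeral) → 10 + 10 + 1 = 21 (decimal)
Convert 0b111 (binary) → 4 + 2 + 1 = 7 (decimal)
Compute 21 ÷ 7 = 3
3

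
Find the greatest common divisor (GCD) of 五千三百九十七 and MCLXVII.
Convert 五千三百九十七 (Chinese numeral) → 5×1000 + 3×100 + 9×10 + 7 = 5397 (decimal)
Convert MCLXVII (Roman numeral) → 1000 + 100 + 50 + 10 + 5 + 1 + 1 = 1167 (decimal)
Compute gcd(5397, 1167) = 3
3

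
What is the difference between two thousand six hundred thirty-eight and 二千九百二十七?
Convert two thousand six hundred thirty-eight (English words) → 2×1000 + 6×100 + 38 = 2638 (decimal)
Convert 二千九百二十七 (Chinese numeral) → 2×1000 + 9×100 + 2×10 + 7 = 2927 (decimal)
Difference: |2638 - 2927| = 289
289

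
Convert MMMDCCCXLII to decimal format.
Convert MMMDCCCXLII (Roman numeral) → 1000 + 1000 + 1000 + 500 + 100 + 100 + 100 + 40 + 1 + 1 = 3842 (decimal)
3842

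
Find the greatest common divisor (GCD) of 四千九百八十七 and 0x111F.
Convert 四千九百八十七 (Chinese numeral) → 4×1000 + 9×100 + 8×10 + 7 = 4987 (decimal)
Convert 0x111F (hexadecimal) → 1×4096 + 1×256 + 1×16 + 15 = 4383 (decimal)
Compute gcd(4987, 4383) = 1
1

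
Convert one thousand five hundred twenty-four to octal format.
Convert one thousand five hundred twenty-four (English words) → 1×1000 + 5×100 + 24 = 1524 (decimal)
Convert 1524 (decimal) → 1524 = 2×512 + 7×64 + 6×8 + 4 → 0o2764 (octal)
0o2764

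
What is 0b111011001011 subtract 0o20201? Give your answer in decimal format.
Convert 0b111011001011 (binary) → 2048 + 1024 + 512 + 128 + 64 + 8 + 2 + 1 = 3787 (decimal)
Convert 0o20201 (octal) → 2×4096 + 2×64 + 1 = 8321 (decimal)
Compute 3787 - 8321 = -4534
-4534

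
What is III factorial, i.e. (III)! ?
Convert III (Roman numeral) → 1 + 1 + 1 = 3 (decimal)
Compute 3! = 6
6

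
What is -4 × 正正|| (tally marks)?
Convert 正正|| (tally marks) → 5 + 5 + 2 = 12 (decimal)
Compute -4 × 12 = -48
-48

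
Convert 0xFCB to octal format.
Convert 0xFCB (hexadecimal) → 15×256 + 12×16 + 11 = 4043 (decimal)
Convert 4043 (decimal) → 4043 = 7×512 + 7×64 + 1×8 + 3 → 0o7713 (octal)
0o7713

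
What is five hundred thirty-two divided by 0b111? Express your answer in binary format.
Convert five hundred thirty-two (English words) → 5×100 + 32 = 532 (decimal)
Convert 0b111 (binary) → 4 + 2 + 1 = 7 (decimal)
Compute 532 ÷ 7 = 76
Convert 76 (decimal) → 76 = 64 + 8 + 4 → 0b1001100 (binary)
0b1001100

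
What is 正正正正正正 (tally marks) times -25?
Convert 正正正正正正 (tally marks) → 5 + 5 + 5 + 5 + 5 + 5 = 30 (decimal)
Compute 30 × -25 = -750
-750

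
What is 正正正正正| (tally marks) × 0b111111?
Convert 正正正正正| (tally marks) → 5 + 5 + 5 + 5 + 5 + 1 = 26 (decimal)
Convert 0b111111 (binary) → 32 + 16 + 8 + 4 + 2 + 1 = 63 (decimal)
Compute 26 × 63 = 1638
1638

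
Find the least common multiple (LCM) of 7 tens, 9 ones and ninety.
Convert 7 tens, 9 ones (place-value notation) → 7×10 + 9 = 79 (decimal)
Convert ninety (English words) → 90 (decimal)
Compute lcm(79, 90) = 7110
7110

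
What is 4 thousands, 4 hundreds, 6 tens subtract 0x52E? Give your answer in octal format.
Convert 4 thousands, 4 hundreds, 6 tens (place-value notation) → 4×1000 + 4×100 + 6×10 = 4460 (decimal)
Convert 0x52E (hexadecimal) → 5×256 + 2×16 + 14 = 1326 (decimal)
Compute 4460 - 1326 = 3134
Convert 3134 (decimal) → 3134 = 6×512 + 7×8 + 6 → 0o6076 (octal)
0o6076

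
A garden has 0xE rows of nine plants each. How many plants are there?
Convert nine (English words) → 9 (decimal)
Convert 0xE (hexadecimal) → 14 (decimal)
Compute 9 × 14 = 126
126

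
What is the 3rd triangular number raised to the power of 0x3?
Convert the 3rd triangular number (triangular index) → 3×4/2 = 6 (decimal)
Convert 0x3 (hexadecimal) → 3 (decimal)
Compute 6 ^ 3 = 216
216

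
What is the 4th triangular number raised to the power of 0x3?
Convert the 4th triangular number (triangular index) → 4×5/2 = 10 (decimal)
Convert 0x3 (hexadecimal) → 3 (decimal)
Compute 10 ^ 3 = 1000
1000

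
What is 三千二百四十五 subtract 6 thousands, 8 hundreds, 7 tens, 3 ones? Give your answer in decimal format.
Convert 三千二百四十五 (Chinese numeral) → 3×1000 + 2×100 + 4×10 + 5 = 3245 (decimal)
Convert 6 thousands, 8 hundreds, 7 tens, 3 ones (place-value notation) → 6×1000 + 8×100 + 7×10 + 3 = 6873 (decimal)
Compute 3245 - 6873 = -3628
-3628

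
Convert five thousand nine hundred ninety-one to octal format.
Convert five thousand nine hundred ninety-one (English words) → 5×1000 + 9×100 + 91 = 5991 (decimal)
Convert 5991 (decimal) → 5991 = 1×4096 + 3×512 + 5×64 + 4×8 + 7 → 0o13547 (octal)
0o13547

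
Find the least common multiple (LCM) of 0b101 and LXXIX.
Convert 0b101 (binary) → 4 + 1 = 5 (decimal)
Convert LXXIX (Roman numeral) → 50 + 10 + 10 + 9 = 79 (decimal)
Compute lcm(5, 79) = 395
395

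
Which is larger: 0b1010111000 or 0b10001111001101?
Convert 0b1010111000 (binary) → 512 + 128 + 32 + 16 + 8 = 696 (decimal)
Convert 0b10001111001101 (binary) → 8192 + 512 + 256 + 128 + 64 + 8 + 4 + 1 = 9165 (decimal)
Compare 696 vs 9165: larger = 9165
9165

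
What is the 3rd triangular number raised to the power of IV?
Convert the 3rd triangular number (triangular index) → 3×4/2 = 6 (decimal)
Convert IV (Roman numeral) → 4 (decimal)
Compute 6 ^ 4 = 1296
1296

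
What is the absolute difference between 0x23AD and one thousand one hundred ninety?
Convert 0x23AD (hexadecimal) → 2×4096 + 3×256 + 10×16 + 13 = 9133 (decimal)
Convert one thousand one hundred ninety (English words) → 1×1000 + 1×100 + 90 = 1190 (decimal)
Compute |9133 - 1190| = 7943
7943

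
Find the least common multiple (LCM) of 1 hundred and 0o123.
Convert 1 hundred (place-value notation) → 1×100 = 100 (decimal)
Convert 0o123 (octal) → 1×64 + 2×8 + 3 = 83 (decimal)
Compute lcm(100, 83) = 8300
8300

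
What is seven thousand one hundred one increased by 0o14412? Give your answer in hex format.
Convert seven thousand one hundred one (English words) → 7×1000 + 1×100 + 1 = 7101 (decimal)
Convert 0o14412 (octal) → 1×4096 + 4×512 + 4×64 + 1×8 + 2 = 6410 (decimal)
Compute 7101 + 6410 = 13511
Convert 13511 (decimal) → 13511 = 3×4096 + 4×256 + 12×16 + 7 → 0x34C7 (hexadecimal)
0x34C7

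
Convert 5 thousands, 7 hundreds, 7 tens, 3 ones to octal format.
Convert 5 thousands, 7 hundreds, 7 tens, 3 ones (place-value notation) → 5×1000 + 7×100 + 7×10 + 3 = 5773 (decimal)
Convert 5773 (decimal) → 5773 = 1×4096 + 3×512 + 2×64 + 1×8 + 5 → 0o13215 (octal)
0o13215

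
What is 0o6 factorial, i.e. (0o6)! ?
Convert 0o6 (octal) → 6 (decimal)
Compute 6! = 720
720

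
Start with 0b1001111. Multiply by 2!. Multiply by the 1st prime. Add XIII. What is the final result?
Convert 0b1001111 (binary) → 64 + 8 + 4 + 2 + 1 = 79 (decimal)
Start: 79
Convert 2! (factorial) → 2 (decimal)
79 × 2 = 158
Convert the 1st prime (prime index) → 2 (decimal)
158 × 2 = 316
Convert XIII (Roman numeral) → 10 + 1 + 1 + 1 = 13 (decimal)
316 + 13 = 329
329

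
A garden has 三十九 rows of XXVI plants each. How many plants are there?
Convert XXVI (Roman numeral) → 10 + 10 + 5 + 1 = 26 (decimal)
Convert 三十九 (Chinese numeral) → 3×10 + 9 = 39 (decimal)
Compute 26 × 39 = 1014
1014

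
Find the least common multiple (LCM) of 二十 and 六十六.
Convert 二十 (Chinese numeral) → 2×10 = 20 (decimal)
Convert 六十六 (Chinese numeral) → 6×10 + 6 = 66 (decimal)
Compute lcm(20, 66) = 660
660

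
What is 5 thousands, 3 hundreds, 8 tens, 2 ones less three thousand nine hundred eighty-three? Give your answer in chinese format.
Convert 5 thousands, 3 hundreds, 8 tens, 2 ones (place-value notation) → 5×1000 + 3×100 + 8×10 + 2 = 5382 (decimal)
Convert three thousand nine hundred eighty-three (English words) → 3×1000 + 9×100 + 83 = 3983 (decimal)
Compute 5382 - 3983 = 1399
Convert 1399 (decimal) → 1399 = 1×1000 + 3×100 + 9×10 + 9 → 一千三百九十九 (Chinese numeral)
一千三百九十九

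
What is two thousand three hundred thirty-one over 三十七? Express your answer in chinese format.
Convert two thousand three hundred thirty-one (English words) → 2×1000 + 3×100 + 31 = 2331 (decimal)
Convert 三十七 (Chinese numeral) → 3×10 + 7 = 37 (decimal)
Compute 2331 ÷ 37 = 63
Convert 63 (decimal) → 63 = 6×10 + 3 → 六十三 (Chinese numeral)
六十三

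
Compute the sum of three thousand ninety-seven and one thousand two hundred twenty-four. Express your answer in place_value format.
Convert three thousand ninety-seven (English words) → 3×1000 + 97 = 3097 (decimal)
Convert one thousand two hundred twenty-four (English words) → 1×1000 + 2×100 + 24 = 1224 (decimal)
Compute 3097 + 1224 = 4321
Convert 4321 (decimal) → 4321 = 4×1000 + 3×100 + 2×10 + 1 → 4 thousands, 3 hundreds, 2 tens, 1 one (place-value notation)
4 thousands, 3 hundreds, 2 tens, 1 one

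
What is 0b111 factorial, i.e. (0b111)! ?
Convert 0b111 (binary) → 4 + 2 + 1 = 7 (decimal)
Compute 7! = 5040
5040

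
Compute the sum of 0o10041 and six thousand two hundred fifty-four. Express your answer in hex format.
Convert 0o10041 (octal) → 1×4096 + 4×8 + 1 = 4129 (decimal)
Convert six thousand two hundred fifty-four (English words) → 6×1000 + 2×100 + 54 = 6254 (decimal)
Compute 4129 + 6254 = 10383
Convert 10383 (decimal) → 10383 = 2×4096 + 8×256 + 8×16 + 15 → 0x288F (hexadecimal)
0x288F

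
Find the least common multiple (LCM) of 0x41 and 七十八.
Convert 0x41 (hexadecimal) → 4×16 + 1 = 65 (decimal)
Convert 七十八 (Chinese numeral) → 7×10 + 8 = 78 (decimal)
Compute lcm(65, 78) = 390
390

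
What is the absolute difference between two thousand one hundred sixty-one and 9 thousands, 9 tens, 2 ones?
Convert two thousand one hundred sixty-one (English words) → 2×1000 + 1×100 + 61 = 2161 (decimal)
Convert 9 thousands, 9 tens, 2 ones (place-value notation) → 9×1000 + 9×10 + 2 = 9092 (decimal)
Compute |2161 - 9092| = 6931
6931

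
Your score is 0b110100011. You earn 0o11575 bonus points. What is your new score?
Convert 0b110100011 (binary) → 256 + 128 + 32 + 2 + 1 = 419 (decimal)
Convert 0o11575 (octal) → 1×4096 + 1×512 + 5×64 + 7×8 + 5 = 4989 (decimal)
Compute 419 + 4989 = 5408
5408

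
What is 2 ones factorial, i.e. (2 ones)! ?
Convert 2 ones (place-value notation) → 2 (decimal)
Compute 2! = 2
2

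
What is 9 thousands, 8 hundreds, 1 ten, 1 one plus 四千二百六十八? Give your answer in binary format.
Convert 9 thousands, 8 hundreds, 1 ten, 1 one (place-value notation) → 9×1000 + 8×100 + 1×10 + 1 = 9811 (decimal)
Convert 四千二百六十八 (Chinese numeral) → 4×1000 + 2×100 + 6×10 + 8 = 4268 (decimal)
Compute 9811 + 4268 = 14079
Convert 14079 (decimal) → 14079 = 8192 + 4096 + 1024 + 512 + 128 + 64 + 32 + 16 + 8 + 4 + 2 + 1 → 0b11011011111111 (binary)
0b11011011111111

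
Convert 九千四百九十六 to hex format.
Convert 九千四百九十六 (Chinese numeral) → 9×1000 + 4×100 + 9×10 + 6 = 9496 (decimal)
Convert 9496 (decimal) → 9496 = 2×4096 + 5×256 + 1×16 + 8 → 0x2518 (hexadecimal)
0x2518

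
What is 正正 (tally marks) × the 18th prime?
Convert 正正 (tally marks) → 5 + 5 = 10 (decimal)
Convert the 18th prime (prime index) → 61 (decimal)
Compute 10 × 61 = 610
610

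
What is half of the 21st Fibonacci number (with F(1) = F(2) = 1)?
The 21st Fibonacci number (with F(1) = F(2) = 1) = 10946
Compute 10946 ÷ 2 = 5473
5473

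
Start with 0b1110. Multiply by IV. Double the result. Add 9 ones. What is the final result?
Convert 0b1110 (binary) → 8 + 4 + 2 = 14 (decimal)
Start: 14
Convert IV (Roman numeral) → 4 (decimal)
14 × 4 = 56
56 × 2 = 112
Convert 9 ones (place-value notation) → 9 (decimal)
112 + 9 = 121
121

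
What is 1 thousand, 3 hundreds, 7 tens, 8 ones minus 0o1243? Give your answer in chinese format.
Convert 1 thousand, 3 hundreds, 7 tens, 8 ones (place-value notation) → 1×1000 + 3×100 + 7×10 + 8 = 1378 (decimal)
Convert 0o1243 (octal) → 1×512 + 2×64 + 4×8 + 3 = 675 (decimal)
Compute 1378 - 675 = 703
Convert 703 (decimal) → 703 = 7×100 + 3 → 七百零三 (Chinese numeral)
七百零三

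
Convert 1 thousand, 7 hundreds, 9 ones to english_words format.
Convert 1 thousand, 7 hundreds, 9 ones (place-value notation) → 1×1000 + 7×100 + 9 = 1709 (decimal)
Convert 1709 (decimal) → 1709 = 1×1000 + 7×100 + 9 → one thousand seven hundred nine (English words)
one thousand seven hundred nine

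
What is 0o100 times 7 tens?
Convert 0o100 (octal) → 1×64 = 64 (decimal)
Convert 7 tens (place-value notation) → 7×10 = 70 (decimal)
Compute 64 × 70 = 4480
4480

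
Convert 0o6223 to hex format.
Convert 0o6223 (octal) → 6×512 + 2×64 + 2×8 + 3 = 3219 (decimal)
Convert 3219 (decimal) → 3219 = 12×256 + 9×16 + 3 → 0xC93 (hexadecimal)
0xC93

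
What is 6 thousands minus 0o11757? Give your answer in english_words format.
Convert 6 thousands (place-value notation) → 6×1000 = 6000 (decimal)
Convert 0o11757 (octal) → 1×4096 + 1×512 + 7×64 + 5×8 + 7 = 5103 (decimal)
Compute 6000 - 5103 = 897
Convert 897 (decimal) → 897 = 8×100 + 97 → eight hundred ninety-seven (English words)
eight hundred ninety-seven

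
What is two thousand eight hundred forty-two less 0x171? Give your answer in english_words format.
Convert two thousand eight hundred forty-two (English words) → 2×1000 + 8×100 + 42 = 2842 (decimal)
Convert 0x171 (hexadecimal) → 1×256 + 7×16 + 1 = 369 (decimal)
Compute 2842 - 369 = 2473
Convert 2473 (decimal) → 2473 = 2×1000 + 4×100 + 73 → two thousand four hundred seventy-three (English words)
two thousand four hundred seventy-three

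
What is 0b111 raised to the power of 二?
Convert 0b111 (binary) → 4 + 2 + 1 = 7 (decimal)
Convert 二 (Chinese numeral) → 2 (decimal)
Compute 7 ^ 2 = 49
49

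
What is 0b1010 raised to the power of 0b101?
Convert 0b1010 (binary) → 8 + 2 = 10 (decimal)
Convert 0b101 (binary) → 4 + 1 = 5 (decimal)
Compute 10 ^ 5 = 100000
100000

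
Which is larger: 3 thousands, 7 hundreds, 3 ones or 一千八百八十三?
Convert 3 thousands, 7 hundreds, 3 ones (place-value notation) → 3×1000 + 7×100 + 3 = 3703 (decimal)
Convert 一千八百八十三 (Chinese numeral) → 1×1000 + 8×100 + 8×10 + 3 = 1883 (decimal)
Compare 3703 vs 1883: larger = 3703
3703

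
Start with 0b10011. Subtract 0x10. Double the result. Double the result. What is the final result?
Convert 0b10011 (binary) → 16 + 2 + 1 = 19 (decimal)
Start: 19
Convert 0x10 (hexadecimal) → 1×16 = 16 (decimal)
19 - 16 = 3
3 × 2 = 6
6 × 2 = 12
12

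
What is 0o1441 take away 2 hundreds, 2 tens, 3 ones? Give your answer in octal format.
Convert 0o1441 (octal) → 1×512 + 4×64 + 4×8 + 1 = 801 (decimal)
Convert 2 hundreds, 2 tens, 3 ones (place-value notation) → 2×100 + 2×10 + 3 = 223 (decimal)
Compute 801 - 223 = 578
Convert 578 (decimal) → 578 = 1×512 + 1×64 + 2 → 0o1102 (octal)
0o1102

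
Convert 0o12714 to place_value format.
Convert 0o12714 (octal) → 1×4096 + 2×512 + 7×64 + 1×8 + 4 = 5580 (decimal)
Convert 5580 (decimal) → 5580 = 5×1000 + 5×100 + 8×10 → 5 thousands, 5 hundreds, 8 tens (place-value notation)
5 thousands, 5 hundreds, 8 tens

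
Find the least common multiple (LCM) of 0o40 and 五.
Convert 0o40 (octal) → 4×8 = 32 (decimal)
Convert 五 (Chinese numeral) → 5 (decimal)
Compute lcm(32, 5) = 160
160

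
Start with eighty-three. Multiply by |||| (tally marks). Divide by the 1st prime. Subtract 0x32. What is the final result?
Convert eighty-three (English words) → 83 (decimal)
Start: 83
Convert |||| (tally marks) → 4 (decimal)
83 × 4 = 332
Convert the 1st prime (prime index) → 2 (decimal)
332 ÷ 2 = 166
Convert 0x32 (hexadecimal) → 3×16 + 2 = 50 (decimal)
166 - 50 = 116
116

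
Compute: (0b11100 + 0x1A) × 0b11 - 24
Convert 0b11100 (binary) → 16 + 8 + 4 = 28 (decimal)
Convert 0x1A (hexadecimal) → 1×16 + 10 = 26 (decimal)
Convert 0b11 (binary) → 2 + 1 = 3 (decimal)
Expression in decimal: (28 + 26) × 3 - 24
Parentheses first: 28 + 26 = 54
Multiply: 54 × 3 = 162
Subtract: 162 - 24 = 138
138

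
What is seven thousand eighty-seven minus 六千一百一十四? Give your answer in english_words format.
Convert seven thousand eighty-seven (English words) → 7×1000 + 87 = 7087 (decimal)
Convert 六千一百一十四 (Chinese numeral) → 6×1000 + 1×100 + 1×10 + 4 = 6114 (decimal)
Compute 7087 - 6114 = 973
Convert 973 (decimal) → 973 = 9×100 + 73 → nine hundred seventy-three (English words)
nine hundred seventy-three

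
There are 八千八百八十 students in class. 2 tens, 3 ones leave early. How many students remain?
Convert 八千八百八十 (Chinese numeral) → 8×1000 + 8×100 + 8×10 = 8880 (decimal)
Convert 2 tens, 3 ones (place-value notation) → 2×10 + 3 = 23 (decimal)
Compute 8880 - 23 = 8857
8857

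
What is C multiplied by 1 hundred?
Convert C (Roman numeral) → 100 (decimal)
Convert 1 hundred (place-value notation) → 1×100 = 100 (decimal)
Compute 100 × 100 = 10000
10000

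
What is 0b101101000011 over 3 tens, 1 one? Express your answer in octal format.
Convert 0b101101000011 (binary) → 2048 + 512 + 256 + 64 + 2 + 1 = 2883 (decimal)
Convert 3 tens, 1 one (place-value notation) → 3×10 + 1 = 31 (decimal)
Compute 2883 ÷ 31 = 93
Convert 93 (decimal) → 93 = 1×64 + 3×8 + 5 → 0o135 (octal)
0o135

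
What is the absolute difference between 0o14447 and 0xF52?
Convert 0o14447 (octal) → 1×4096 + 4×512 + 4×64 + 4×8 + 7 = 6439 (decimal)
Convert 0xF52 (hexadecimal) → 15×256 + 5×16 + 2 = 3922 (decimal)
Compute |6439 - 3922| = 2517
2517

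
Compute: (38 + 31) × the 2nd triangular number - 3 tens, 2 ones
Convert the 2nd triangular number (triangular index) → 2×3/2 = 3 (decimal)
Convert 3 tens, 2 ones (place-value notation) → 3×10 + 2 = 32 (decimal)
Expression in decimal: (38 + 31) × 3 - 32
Parentheses first: 38 + 31 = 69
Multiply: 69 × 3 = 207
Subtract: 207 - 32 = 175
175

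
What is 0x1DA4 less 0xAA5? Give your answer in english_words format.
Convert 0x1DA4 (hexadecimal) → 1×4096 + 13×256 + 10×16 + 4 = 7588 (decimal)
Convert 0xAA5 (hexadecimal) → 10×256 + 10×16 + 5 = 2725 (decimal)
Compute 7588 - 2725 = 4863
Convert 4863 (decimal) → 4863 = 4×1000 + 8×100 + 63 → four thousand eight hundred sixty-three (English words)
four thousand eight hundred sixty-three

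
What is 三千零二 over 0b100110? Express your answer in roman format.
Convert 三千零二 (Chinese numeral) → 3×1000 + 2 = 3002 (decimal)
Convert 0b100110 (binary) → 32 + 4 + 2 = 38 (decimal)
Compute 3002 ÷ 38 = 79
Convert 79 (decimal) → 79 = 50 + 10 + 10 + 9 → LXXIX (Roman numeral)
LXXIX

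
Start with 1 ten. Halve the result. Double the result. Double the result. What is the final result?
Convert 1 ten (place-value notation) → 1×10 = 10 (decimal)
Start: 10
10 ÷ 2 = 5
5 × 2 = 10
10 × 2 = 20
20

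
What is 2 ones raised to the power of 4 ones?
Convert 2 ones (place-value notation) → 2 (decimal)
Convert 4 ones (place-value notation) → 4 (decimal)
Compute 2 ^ 4 = 16
16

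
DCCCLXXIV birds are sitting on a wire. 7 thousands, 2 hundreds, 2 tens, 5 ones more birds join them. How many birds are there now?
Convert DCCCLXXIV (Roman numeral) → 500 + 100 + 100 + 100 + 50 + 10 + 10 + 4 = 874 (decimal)
Convert 7 thousands, 2 hundreds, 2 tens, 5 ones (place-value notation) → 7×1000 + 2×100 + 2×10 + 5 = 7225 (decimal)
Compute 874 + 7225 = 8099
8099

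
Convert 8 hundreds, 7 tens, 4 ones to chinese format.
Convert 8 hundreds, 7 tens, 4 ones (place-value notation) → 8×100 + 7×10 + 4 = 874 (decimal)
Convert 874 (decimal) → 874 = 8×100 + 7×10 + 4 → 八百七十四 (Chinese numeral)
八百七十四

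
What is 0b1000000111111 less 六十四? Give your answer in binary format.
Convert 0b1000000111111 (binary) → 4096 + 32 + 16 + 8 + 4 + 2 + 1 = 4159 (decimal)
Convert 六十四 (Chinese numeral) → 6×10 + 4 = 64 (decimal)
Compute 4159 - 64 = 4095
Convert 4095 (decimal) → 4095 = 2048 + 1024 + 512 + 256 + 128 + 64 + 32 + 16 + 8 + 4 + 2 + 1 → 0b111111111111 (binary)
0b111111111111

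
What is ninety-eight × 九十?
Convert ninety-eight (English words) → 98 (decimal)
Convert 九十 (Chinese numeral) → 9×10 = 90 (decimal)
Compute 98 × 90 = 8820
8820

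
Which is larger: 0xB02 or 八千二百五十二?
Convert 0xB02 (hexadecimal) → 11×256 + 2 = 2818 (decimal)
Convert 八千二百五十二 (Chinese numeral) → 8×1000 + 2×100 + 5×10 + 2 = 8252 (decimal)
Compare 2818 vs 8252: larger = 8252
8252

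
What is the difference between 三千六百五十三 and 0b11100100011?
Convert 三千六百五十三 (Chinese numeral) → 3×1000 + 6×100 + 5×10 + 3 = 3653 (decimal)
Convert 0b11100100011 (binary) → 1024 + 512 + 256 + 32 + 2 + 1 = 1827 (decimal)
Difference: |3653 - 1827| = 1826
1826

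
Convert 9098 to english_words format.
Convert 9098 (decimal) → 9098 = 9×1000 + 98 → nine thousand ninety-eight (English words)
nine thousand ninety-eight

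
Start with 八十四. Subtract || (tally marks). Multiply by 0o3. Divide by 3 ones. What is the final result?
Convert 八十四 (Chinese numeral) → 8×10 + 4 = 84 (decimal)
Start: 84
Convert || (tally marks) → 2 (decimal)
84 - 2 = 82
Convert 0o3 (octal) → 3 (decimal)
82 × 3 = 246
Convert 3 ones (place-value notation) → 3 (decimal)
246 ÷ 3 = 82
82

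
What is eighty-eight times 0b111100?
Convert eighty-eight (English words) → 88 (decimal)
Convert 0b111100 (binary) → 32 + 16 + 8 + 4 = 60 (decimal)
Compute 88 × 60 = 5280
5280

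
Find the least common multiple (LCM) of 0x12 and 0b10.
Convert 0x12 (hexadecimal) → 1×16 + 2 = 18 (decimal)
Convert 0b10 (binary) → 2 (decimal)
Compute lcm(18, 2) = 18
18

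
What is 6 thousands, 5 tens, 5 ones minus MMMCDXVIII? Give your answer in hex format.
Convert 6 thousands, 5 tens, 5 ones (place-value notation) → 6×1000 + 5×10 + 5 = 6055 (decimal)
Convert MMMCDXVIII (Roman numeral) → 1000 + 1000 + 1000 + 400 + 10 + 5 + 1 + 1 + 1 = 3418 (decimal)
Compute 6055 - 3418 = 2637
Convert 2637 (decimal) → 2637 = 10×256 + 4×16 + 13 → 0xA4D (hexadecimal)
0xA4D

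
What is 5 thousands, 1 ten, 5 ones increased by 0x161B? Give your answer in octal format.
Convert 5 thousands, 1 ten, 5 ones (place-value notation) → 5×1000 + 1×10 + 5 = 5015 (decimal)
Convert 0x161B (hexadecimal) → 1×4096 + 6×256 + 1×16 + 11 = 5659 (decimal)
Compute 5015 + 5659 = 10674
Convert 10674 (decimal) → 10674 = 2×4096 + 4×512 + 6×64 + 6×8 + 2 → 0o24662 (octal)
0o24662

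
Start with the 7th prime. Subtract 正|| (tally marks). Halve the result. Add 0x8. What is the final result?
Convert the 7th prime (prime index) → 17 (decimal)
Start: 17
Convert 正|| (tally marks) → 5 + 2 = 7 (decimal)
17 - 7 = 10
10 ÷ 2 = 5
Convert 0x8 (hexadecimal) → 8 (decimal)
5 + 8 = 13
13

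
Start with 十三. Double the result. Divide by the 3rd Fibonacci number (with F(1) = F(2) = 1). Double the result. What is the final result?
Convert 十三 (Chinese numeral) → 1×10 + 3 = 13 (decimal)
Start: 13
13 × 2 = 26
Convert the 3rd Fibonacci number (with F(1) = F(2) = 1) (Fibonacci index) → 1, 1, 2 → 2 (decimal)
26 ÷ 2 = 13
13 × 2 = 26
26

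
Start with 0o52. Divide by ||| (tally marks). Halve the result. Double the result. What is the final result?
Convert 0o52 (octal) → 5×8 + 2 = 42 (decimal)
Start: 42
Convert ||| (tally marks) → 3 (decimal)
42 ÷ 3 = 14
14 ÷ 2 = 7
7 × 2 = 14
14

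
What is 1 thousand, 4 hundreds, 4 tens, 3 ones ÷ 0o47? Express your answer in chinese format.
Convert 1 thousand, 4 hundreds, 4 tens, 3 ones (place-value notation) → 1×1000 + 4×100 + 4×10 + 3 = 1443 (decimal)
Convert 0o47 (octal) → 4×8 + 7 = 39 (decimal)
Compute 1443 ÷ 39 = 37
Convert 37 (decimal) → 37 = 3×10 + 7 → 三十七 (Chinese numeral)
三十七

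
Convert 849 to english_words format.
Convert 849 (decimal) → 849 = 8×100 + 49 → eight hundred forty-nine (English words)
eight hundred forty-nine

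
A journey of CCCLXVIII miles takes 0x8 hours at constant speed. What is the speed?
Convert CCCLXVIII (Roman numeral) → 100 + 100 + 100 + 50 + 10 + 5 + 1 + 1 + 1 = 368 (decimal)
Convert 0x8 (hexadecimal) → 8 (decimal)
Compute 368 ÷ 8 = 46
46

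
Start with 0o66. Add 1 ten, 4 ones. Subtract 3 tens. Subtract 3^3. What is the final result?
Convert 0o66 (octal) → 6×8 + 6 = 54 (decimal)
Start: 54
Convert 1 ten, 4 ones (place-value notation) → 1×10 + 4 = 14 (decimal)
54 + 14 = 68
Convert 3 tens (place-value notation) → 3×10 = 30 (decimal)
68 - 30 = 38
Convert 3^3 (power) → 27 (decimal)
38 - 27 = 11
11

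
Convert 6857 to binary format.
Convert 6857 (decimal) → 6857 = 4096 + 2048 + 512 + 128 + 64 + 8 + 1 → 0b1101011001001 (binary)
0b1101011001001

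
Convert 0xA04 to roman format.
Convert 0xA04 (hexadecimal) → 10×256 + 4 = 2564 (decimal)
Convert 2564 (decimal) → 2564 = 1000 + 1000 + 500 + 50 + 10 + 4 → MMDLXIV (Roman numeral)
MMDLXIV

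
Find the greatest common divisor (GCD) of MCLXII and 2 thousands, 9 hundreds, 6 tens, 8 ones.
Convert MCLXII (Roman numeral) → 1000 + 100 + 50 + 10 + 1 + 1 = 1162 (decimal)
Convert 2 thousands, 9 hundreds, 6 tens, 8 ones (place-value notation) → 2×1000 + 9×100 + 6×10 + 8 = 2968 (decimal)
Compute gcd(1162, 2968) = 14
14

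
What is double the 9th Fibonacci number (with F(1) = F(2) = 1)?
The 9th Fibonacci number (with F(1) = F(2) = 1): 1, 1, 2, 3, 5, 8, 13, 21, 34 → 34
Compute 34 × 2 = 68
68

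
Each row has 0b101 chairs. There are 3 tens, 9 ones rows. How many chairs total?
Convert 0b101 (binary) → 4 + 1 = 5 (decimal)
Convert 3 tens, 9 ones (place-value notation) → 3×10 + 9 = 39 (decimal)
Compute 5 × 39 = 195
195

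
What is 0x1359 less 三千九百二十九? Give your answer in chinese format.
Convert 0x1359 (hexadecimal) → 1×4096 + 3×256 + 5×16 + 9 = 4953 (decimal)
Convert 三千九百二十九 (Chinese numeral) → 3×1000 + 9×100 + 2×10 + 9 = 3929 (decimal)
Compute 4953 - 3929 = 1024
Convert 1024 (decimal) → 1024 = 1×1000 + 2×10 + 4 → 一千零二十四 (Chinese numeral)
一千零二十四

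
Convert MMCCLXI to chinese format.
Convert MMCCLXI (Roman numeral) → 1000 + 1000 + 100 + 100 + 50 + 10 + 1 = 2261 (decimal)
Convert 2261 (decimal) → 2261 = 2×1000 + 2×100 + 6×10 + 1 → 二千二百六十一 (Chinese numeral)
二千二百六十一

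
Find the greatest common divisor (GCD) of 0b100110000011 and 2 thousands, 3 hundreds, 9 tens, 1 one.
Convert 0b100110000011 (binary) → 2048 + 256 + 128 + 2 + 1 = 2435 (decimal)
Convert 2 thousands, 3 hundreds, 9 tens, 1 one (place-value notation) → 2×1000 + 3×100 + 9×10 + 1 = 2391 (decimal)
Compute gcd(2435, 2391) = 1
1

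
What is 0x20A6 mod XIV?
Convert 0x20A6 (hexadecimal) → 2×4096 + 10×16 + 6 = 8358 (decimal)
Convert XIV (Roman numeral) → 10 + 4 = 14 (decimal)
Compute 8358 mod 14 = 0
0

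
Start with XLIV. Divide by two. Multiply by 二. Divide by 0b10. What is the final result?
Convert XLIV (Roman numeral) → 40 + 4 = 44 (decimal)
Start: 44
Convert two (English words) → 2 (decimal)
44 ÷ 2 = 22
Convert 二 (Chinese numeral) → 2 (decimal)
22 × 2 = 44
Convert 0b10 (binary) → 2 (decimal)
44 ÷ 2 = 22
22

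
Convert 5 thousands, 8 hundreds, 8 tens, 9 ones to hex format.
Convert 5 thousands, 8 hundreds, 8 tens, 9 ones (place-value notation) → 5×1000 + 8×100 + 8×10 + 9 = 5889 (decimal)
Convert 5889 (decimal) → 5889 = 1×4096 + 7×256 + 1 → 0x1701 (hexadecimal)
0x1701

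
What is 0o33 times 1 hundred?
Convert 0o33 (octal) → 3×8 + 3 = 27 (decimal)
Convert 1 hundred (place-value notation) → 1×100 = 100 (decimal)
Compute 27 × 100 = 2700
2700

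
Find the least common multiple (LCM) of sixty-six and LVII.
Convert sixty-six (English words) → 66 (decimal)
Convert LVII (Roman numeral) → 50 + 5 + 1 + 1 = 57 (decimal)
Compute lcm(66, 57) = 1254
1254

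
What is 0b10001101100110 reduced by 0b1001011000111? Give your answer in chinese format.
Convert 0b10001101100110 (binary) → 8192 + 512 + 256 + 64 + 32 + 4 + 2 = 9062 (decimal)
Convert 0b1001011000111 (binary) → 4096 + 512 + 128 + 64 + 4 + 2 + 1 = 4807 (decimal)
Compute 9062 - 4807 = 4255
Convert 4255 (decimal) → 4255 = 4×1000 + 2×100 + 5×10 + 5 → 四千二百五十五 (Chinese numeral)
四千二百五十五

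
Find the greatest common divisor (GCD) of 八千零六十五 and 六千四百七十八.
Convert 八千零六十五 (Chinese numeral) → 8×1000 + 6×10 + 5 = 8065 (decimal)
Convert 六千四百七十八 (Chinese numeral) → 6×1000 + 4×100 + 7×10 + 8 = 6478 (decimal)
Compute gcd(8065, 6478) = 1
1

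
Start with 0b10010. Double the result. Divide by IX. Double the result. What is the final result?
Convert 0b10010 (binary) → 16 + 2 = 18 (decimal)
Start: 18
18 × 2 = 36
Convert IX (Roman numeral) → 9 (decimal)
36 ÷ 9 = 4
4 × 2 = 8
8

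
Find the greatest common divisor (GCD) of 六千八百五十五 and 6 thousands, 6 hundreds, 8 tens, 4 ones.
Convert 六千八百五十五 (Chinese numeral) → 6×1000 + 8×100 + 5×10 + 5 = 6855 (decimal)
Convert 6 thousands, 6 hundreds, 8 tens, 4 ones (place-value notation) → 6×1000 + 6×100 + 8×10 + 4 = 6684 (decimal)
Compute gcd(6855, 6684) = 3
3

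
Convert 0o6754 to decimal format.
Convert 0o6754 (octal) → 6×512 + 7×64 + 5×8 + 4 = 3564 (decimal)
3564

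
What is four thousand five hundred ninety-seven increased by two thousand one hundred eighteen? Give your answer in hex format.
Convert four thousand five hundred ninety-seven (English words) → 4×1000 + 5×100 + 97 = 4597 (decimal)
Convert two thousand one hundred eighteen (English words) → 2×1000 + 1×100 + 18 = 2118 (decimal)
Compute 4597 + 2118 = 6715
Convert 6715 (decimal) → 6715 = 1×4096 + 10×256 + 3×16 + 11 → 0x1A3B (hexadecimal)
0x1A3B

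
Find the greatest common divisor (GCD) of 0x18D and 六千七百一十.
Convert 0x18D (hexadecimal) → 1×256 + 8×16 + 13 = 397 (decimal)
Convert 六千七百一十 (Chinese numeral) → 6×1000 + 7×100 + 1×10 = 6710 (decimal)
Compute gcd(397, 6710) = 1
1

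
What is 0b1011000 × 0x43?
Convert 0b1011000 (binary) → 64 + 16 + 8 = 88 (decimal)
Convert 0x43 (hexadecimal) → 4×16 + 3 = 67 (decimal)
Compute 88 × 67 = 5896
5896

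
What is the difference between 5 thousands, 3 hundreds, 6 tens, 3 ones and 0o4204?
Convert 5 thousands, 3 hundreds, 6 tens, 3 ones (place-value notation) → 5×1000 + 3×100 + 6×10 + 3 = 5363 (decimal)
Convert 0o4204 (octal) → 4×512 + 2×64 + 4 = 2180 (decimal)
Difference: |5363 - 2180| = 3183
3183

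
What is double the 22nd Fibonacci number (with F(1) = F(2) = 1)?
The 22nd Fibonacci number (with F(1) = F(2) = 1) = 17711
Compute 17711 × 2 = 35422
35422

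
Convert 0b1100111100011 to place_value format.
Convert 0b1100111100011 (binary) → 4096 + 2048 + 256 + 128 + 64 + 32 + 2 + 1 = 6627 (decimal)
Convert 6627 (decimal) → 6627 = 6×1000 + 6×100 + 2×10 + 7 → 6 thousands, 6 hundreds, 2 tens, 7 ones (place-value notation)
6 thousands, 6 hundreds, 2 tens, 7 ones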